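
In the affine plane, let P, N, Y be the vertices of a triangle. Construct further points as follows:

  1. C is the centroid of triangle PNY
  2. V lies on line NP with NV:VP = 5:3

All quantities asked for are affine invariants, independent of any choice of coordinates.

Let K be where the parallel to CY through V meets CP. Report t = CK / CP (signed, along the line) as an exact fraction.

t = 1/4

Assign P = (0, 0), N = (1, 0), Y = (0, 1) — the answer is frame-independent, so this choice is without loss of generality.
1. C is the centroid of triangle PNY ⇒ C = (1/3, 1/3)
2. V lies on line NP with NV:VP = 5:3 ⇒ V = (3/8, 0)
through V parallel to CY: direction (-1/3, 2/3); meets CP at K = (1/4, 1/4)
K = C + t·(P−C) with t = 1/4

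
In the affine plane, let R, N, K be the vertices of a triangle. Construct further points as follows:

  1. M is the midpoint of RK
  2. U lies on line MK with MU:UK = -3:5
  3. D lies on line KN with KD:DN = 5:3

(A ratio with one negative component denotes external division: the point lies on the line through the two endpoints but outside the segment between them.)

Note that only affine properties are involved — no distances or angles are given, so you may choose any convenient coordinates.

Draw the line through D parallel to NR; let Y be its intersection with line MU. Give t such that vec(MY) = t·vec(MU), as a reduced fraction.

Work in coordinates with R = (0, 0), N = (1, 0), K = (0, 1).
1. M is the midpoint of RK ⇒ M = (0, 1/2)
2. U lies on line MK with MU:UK = -3:5 ⇒ U = (0, -1/4)
3. D lies on line KN with KD:DN = 5:3 ⇒ D = (5/8, 3/8)
through D parallel to NR: direction (-1, 0); meets MU at Y = (0, 3/8)
Y = M + t·(U−M) with t = 1/6

t = 1/6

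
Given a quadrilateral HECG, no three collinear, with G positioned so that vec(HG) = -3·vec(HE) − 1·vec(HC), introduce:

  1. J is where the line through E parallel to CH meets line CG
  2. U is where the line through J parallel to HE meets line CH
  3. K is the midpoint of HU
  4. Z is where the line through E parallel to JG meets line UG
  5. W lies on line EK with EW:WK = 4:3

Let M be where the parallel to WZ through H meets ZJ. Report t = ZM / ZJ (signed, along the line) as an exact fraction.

Set H = (0, 0), E = (1, 0), C = (0, 1), G = (-3, -1); any affine frame gives the same invariant.
1. J is where the line through E parallel to CH meets line CG ⇒ J = (1, 5/3)
2. U is where the line through J parallel to HE meets line CH ⇒ U = (0, 5/3)
3. K is the midpoint of HU ⇒ K = (0, 5/6)
4. Z is where the line through E parallel to JG meets line UG ⇒ Z = (-21/2, -23/3)
5. W lies on line EK with EW:WK = 4:3 ⇒ W = (3/7, 10/21)
through H parallel to WZ: direction (-153/14, -57/7); meets ZJ at M = (-1003/78, -1121/117)
M = Z + t·(J−Z) with t = -8/39

t = -8/39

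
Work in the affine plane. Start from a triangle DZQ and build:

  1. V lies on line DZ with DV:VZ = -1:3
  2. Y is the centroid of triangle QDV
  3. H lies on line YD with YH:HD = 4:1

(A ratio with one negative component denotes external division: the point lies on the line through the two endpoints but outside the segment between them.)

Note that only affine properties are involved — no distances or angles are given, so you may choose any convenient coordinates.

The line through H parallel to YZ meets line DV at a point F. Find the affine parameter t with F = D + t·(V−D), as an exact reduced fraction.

t = -2/5

Work in coordinates with D = (0, 0), Z = (1, 0), Q = (0, 1).
1. V lies on line DZ with DV:VZ = -1:3 ⇒ V = (-1/2, 0)
2. Y is the centroid of triangle QDV ⇒ Y = (-1/6, 1/3)
3. H lies on line YD with YH:HD = 4:1 ⇒ H = (-1/30, 1/15)
through H parallel to YZ: direction (7/6, -1/3); meets DV at F = (1/5, 0)
F = D + t·(V−D) with t = -2/5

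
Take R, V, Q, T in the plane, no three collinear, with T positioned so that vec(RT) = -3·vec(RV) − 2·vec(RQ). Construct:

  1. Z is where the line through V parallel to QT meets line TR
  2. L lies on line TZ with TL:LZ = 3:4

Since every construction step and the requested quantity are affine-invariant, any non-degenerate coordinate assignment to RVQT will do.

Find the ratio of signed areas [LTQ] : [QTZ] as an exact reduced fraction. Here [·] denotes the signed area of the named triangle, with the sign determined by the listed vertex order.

[LTQ]:[QTZ] = -3/7

Work in coordinates with R = (0, 0), V = (1, 0), Q = (0, 1), T = (-3, -2).
1. Z is where the line through V parallel to QT meets line TR ⇒ Z = (3, 2)
2. L lies on line TZ with TL:LZ = 3:4 ⇒ L = (-3/7, -2/7)
2·[LTQ] = -18/7, 2·[QTZ] = 6
[LTQ]:[QTZ] = -18/7:6 = -3/7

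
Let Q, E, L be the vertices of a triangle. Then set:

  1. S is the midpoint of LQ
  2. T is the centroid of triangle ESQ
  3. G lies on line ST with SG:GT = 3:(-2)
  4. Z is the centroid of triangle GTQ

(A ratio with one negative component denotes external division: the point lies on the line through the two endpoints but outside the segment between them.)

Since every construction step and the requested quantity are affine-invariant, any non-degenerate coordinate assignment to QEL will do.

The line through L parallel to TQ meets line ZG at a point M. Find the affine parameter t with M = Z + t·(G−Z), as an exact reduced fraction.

t = -2

Assign Q = (0, 0), E = (1, 0), L = (0, 1) — the answer is frame-independent, so this choice is without loss of generality.
1. S is the midpoint of LQ ⇒ S = (0, 1/2)
2. T is the centroid of triangle ESQ ⇒ T = (1/3, 1/6)
3. G lies on line ST with SG:GT = 3:(-2) ⇒ G = (1, -1/2)
4. Z is the centroid of triangle GTQ ⇒ Z = (4/9, -1/9)
through L parallel to TQ: direction (-1/3, -1/6); meets ZG at M = (-2/3, 2/3)
M = Z + t·(G−Z) with t = -2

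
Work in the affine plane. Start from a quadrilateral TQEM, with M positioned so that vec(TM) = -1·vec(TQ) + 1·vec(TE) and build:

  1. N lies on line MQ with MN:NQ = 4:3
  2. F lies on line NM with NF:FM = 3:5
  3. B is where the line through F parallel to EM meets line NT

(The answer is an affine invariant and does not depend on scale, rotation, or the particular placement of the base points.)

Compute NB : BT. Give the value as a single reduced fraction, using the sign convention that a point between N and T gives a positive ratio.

NB:BT = -1/3

Work in coordinates with T = (0, 0), Q = (1, 0), E = (0, 1), M = (-1, 1).
1. N lies on line MQ with MN:NQ = 4:3 ⇒ N = (1/7, 3/7)
2. F lies on line NM with NF:FM = 3:5 ⇒ F = (-2/7, 9/14)
3. B is where the line through F parallel to EM meets line NT ⇒ B = (3/14, 9/14)
B = N + t·(T−N) with t = -1/2, so NB:BT = t:(1−t) = -1/2:3/2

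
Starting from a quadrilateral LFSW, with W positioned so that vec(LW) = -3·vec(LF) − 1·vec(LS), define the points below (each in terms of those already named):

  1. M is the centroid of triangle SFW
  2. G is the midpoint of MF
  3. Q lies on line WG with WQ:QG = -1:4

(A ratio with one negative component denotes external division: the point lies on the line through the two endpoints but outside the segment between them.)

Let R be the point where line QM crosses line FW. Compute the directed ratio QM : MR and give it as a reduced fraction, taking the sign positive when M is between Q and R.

Work in coordinates with L = (0, 0), F = (1, 0), S = (0, 1), W = (-3, -1).
1. M is the centroid of triangle SFW ⇒ M = (-2/3, 0)
2. G is the midpoint of MF ⇒ G = (1/6, 0)
3. Q lies on line WG with WQ:QG = -1:4 ⇒ Q = (-73/18, -4/3)
line QM meets FW at R = (-25/7, -8/7)
M = Q + t·(R−Q) with t = 7, so QM:MR = 7:-6

QM:MR = -7/6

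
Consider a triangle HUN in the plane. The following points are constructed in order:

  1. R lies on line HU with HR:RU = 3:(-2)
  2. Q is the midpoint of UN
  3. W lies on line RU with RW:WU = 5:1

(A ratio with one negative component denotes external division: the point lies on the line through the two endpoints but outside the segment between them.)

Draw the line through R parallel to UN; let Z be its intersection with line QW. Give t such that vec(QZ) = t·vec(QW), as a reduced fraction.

t = 6

Choose coordinates H = (0, 0), U = (1, 0), N = (0, 1).
1. R lies on line HU with HR:RU = 3:(-2) ⇒ R = (3, 0)
2. Q is the midpoint of UN ⇒ Q = (1/2, 1/2)
3. W lies on line RU with RW:WU = 5:1 ⇒ W = (4/3, 0)
through R parallel to UN: direction (-1, 1); meets QW at Z = (11/2, -5/2)
Z = Q + t·(W−Q) with t = 6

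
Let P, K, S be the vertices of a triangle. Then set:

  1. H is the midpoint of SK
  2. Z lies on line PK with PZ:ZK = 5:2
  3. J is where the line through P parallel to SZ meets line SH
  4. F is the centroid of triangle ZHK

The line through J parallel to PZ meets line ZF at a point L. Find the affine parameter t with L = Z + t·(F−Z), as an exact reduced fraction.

t = 21

Set P = (0, 0), K = (1, 0), S = (0, 1); any affine frame gives the same invariant.
1. H is the midpoint of SK ⇒ H = (1/2, 1/2)
2. Z lies on line PK with PZ:ZK = 5:2 ⇒ Z = (5/7, 0)
3. J is where the line through P parallel to SZ meets line SH ⇒ J = (-5/2, 7/2)
4. F is the centroid of triangle ZHK ⇒ F = (31/42, 1/6)
through J parallel to PZ: direction (5/7, 0); meets ZF at L = (17/14, 7/2)
L = Z + t·(F−Z) with t = 21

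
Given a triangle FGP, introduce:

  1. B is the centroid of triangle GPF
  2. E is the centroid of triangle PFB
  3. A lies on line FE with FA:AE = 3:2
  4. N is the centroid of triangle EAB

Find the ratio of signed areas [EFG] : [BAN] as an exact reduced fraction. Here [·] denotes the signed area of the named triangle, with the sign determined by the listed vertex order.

[EFG]:[BAN] = -30

Set F = (0, 0), G = (1, 0), P = (0, 1); any affine frame gives the same invariant.
1. B is the centroid of triangle GPF ⇒ B = (1/3, 1/3)
2. E is the centroid of triangle PFB ⇒ E = (1/9, 4/9)
3. A lies on line FE with FA:AE = 3:2 ⇒ A = (1/15, 4/15)
4. N is the centroid of triangle EAB ⇒ N = (23/135, 47/135)
2·[EFG] = 4/9, 2·[BAN] = -2/135
[EFG]:[BAN] = 4/9:-2/135 = -30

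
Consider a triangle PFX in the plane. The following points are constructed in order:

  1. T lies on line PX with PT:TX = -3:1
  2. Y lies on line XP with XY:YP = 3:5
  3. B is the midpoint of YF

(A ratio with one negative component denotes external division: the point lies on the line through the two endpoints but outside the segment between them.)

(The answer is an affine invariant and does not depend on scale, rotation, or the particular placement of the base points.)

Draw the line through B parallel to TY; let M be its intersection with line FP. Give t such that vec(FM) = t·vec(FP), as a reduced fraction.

Work in coordinates with P = (0, 0), F = (1, 0), X = (0, 1).
1. T lies on line PX with PT:TX = -3:1 ⇒ T = (0, 3/2)
2. Y lies on line XP with XY:YP = 3:5 ⇒ Y = (0, 5/8)
3. B is the midpoint of YF ⇒ B = (1/2, 5/16)
through B parallel to TY: direction (0, -7/8); meets FP at M = (1/2, 0)
M = F + t·(P−F) with t = 1/2

t = 1/2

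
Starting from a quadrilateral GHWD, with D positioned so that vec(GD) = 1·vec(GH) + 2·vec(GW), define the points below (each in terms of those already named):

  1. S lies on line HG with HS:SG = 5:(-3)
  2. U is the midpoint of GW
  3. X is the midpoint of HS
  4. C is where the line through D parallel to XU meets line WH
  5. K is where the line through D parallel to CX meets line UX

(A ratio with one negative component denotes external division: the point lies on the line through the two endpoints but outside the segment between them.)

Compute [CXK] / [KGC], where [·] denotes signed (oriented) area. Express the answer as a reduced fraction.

[CXK]:[KGC] = -2

Work in coordinates with G = (0, 0), H = (1, 0), W = (0, 1), D = (1, 2).
1. S lies on line HG with HS:SG = 5:(-3) ⇒ S = (-3/2, 0)
2. U is the midpoint of GW ⇒ U = (0, 1/2)
3. X is the midpoint of HS ⇒ X = (-1/4, 0)
4. C is where the line through D parallel to XU meets line WH ⇒ C = (1/3, 2/3)
5. K is where the line through D parallel to CX meets line UX ⇒ K = (5/12, 4/3)
2·[CXK] = -1/3, 2·[KGC] = 1/6
[CXK]:[KGC] = -1/3:1/6 = -2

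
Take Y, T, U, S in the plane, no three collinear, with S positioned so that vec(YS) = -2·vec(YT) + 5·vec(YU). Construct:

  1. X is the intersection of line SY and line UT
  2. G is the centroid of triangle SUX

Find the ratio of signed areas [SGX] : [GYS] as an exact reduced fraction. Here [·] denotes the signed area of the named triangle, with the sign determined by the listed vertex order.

Set Y = (0, 0), T = (1, 0), U = (0, 1), S = (-2, 5); any affine frame gives the same invariant.
1. X is the intersection of line SY and line UT ⇒ X = (-2/3, 5/3)
2. G is the centroid of triangle SUX ⇒ G = (-8/9, 23/9)
2·[SGX] = -4/9, 2·[GYS] = -2/3
[SGX]:[GYS] = -4/9:-2/3 = 2/3

[SGX]:[GYS] = 2/3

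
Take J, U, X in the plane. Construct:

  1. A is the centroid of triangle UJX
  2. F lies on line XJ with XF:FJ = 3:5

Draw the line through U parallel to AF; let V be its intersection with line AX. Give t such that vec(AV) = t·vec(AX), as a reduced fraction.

t = 2/3

Assign J = (0, 0), U = (1, 0), X = (0, 1) — the answer is frame-independent, so this choice is without loss of generality.
1. A is the centroid of triangle UJX ⇒ A = (1/3, 1/3)
2. F lies on line XJ with XF:FJ = 3:5 ⇒ F = (0, 5/8)
through U parallel to AF: direction (-1/3, 7/24); meets AX at V = (1/9, 7/9)
V = A + t·(X−A) with t = 2/3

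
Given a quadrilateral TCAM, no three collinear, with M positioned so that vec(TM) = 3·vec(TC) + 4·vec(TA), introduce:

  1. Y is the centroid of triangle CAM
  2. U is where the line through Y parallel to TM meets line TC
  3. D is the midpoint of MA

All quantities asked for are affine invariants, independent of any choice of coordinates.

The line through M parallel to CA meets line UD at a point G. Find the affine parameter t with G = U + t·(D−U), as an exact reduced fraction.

Set T = (0, 0), C = (1, 0), A = (0, 1), M = (3, 4); any affine frame gives the same invariant.
1. Y is the centroid of triangle CAM ⇒ Y = (4/3, 5/3)
2. U is where the line through Y parallel to TM meets line TC ⇒ U = (1/12, 0)
3. D is the midpoint of MA ⇒ D = (3/2, 5/2)
through M parallel to CA: direction (-1, 1); meets UD at G = (243/94, 415/94)
G = U + t·(D−U) with t = 83/47

t = 83/47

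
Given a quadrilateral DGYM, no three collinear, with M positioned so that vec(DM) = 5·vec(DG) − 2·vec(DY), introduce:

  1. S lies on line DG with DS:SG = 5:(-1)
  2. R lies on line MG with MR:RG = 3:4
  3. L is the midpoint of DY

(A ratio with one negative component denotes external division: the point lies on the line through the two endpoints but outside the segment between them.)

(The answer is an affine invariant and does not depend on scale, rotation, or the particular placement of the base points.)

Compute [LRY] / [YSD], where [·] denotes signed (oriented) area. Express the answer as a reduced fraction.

Work in coordinates with D = (0, 0), G = (1, 0), Y = (0, 1), M = (5, -2).
1. S lies on line DG with DS:SG = 5:(-1) ⇒ S = (5/4, 0)
2. R lies on line MG with MR:RG = 3:4 ⇒ R = (23/7, -8/7)
3. L is the midpoint of DY ⇒ L = (0, 1/2)
2·[LRY] = 23/14, 2·[YSD] = -5/4
[LRY]:[YSD] = 23/14:-5/4 = -46/35

[LRY]:[YSD] = -46/35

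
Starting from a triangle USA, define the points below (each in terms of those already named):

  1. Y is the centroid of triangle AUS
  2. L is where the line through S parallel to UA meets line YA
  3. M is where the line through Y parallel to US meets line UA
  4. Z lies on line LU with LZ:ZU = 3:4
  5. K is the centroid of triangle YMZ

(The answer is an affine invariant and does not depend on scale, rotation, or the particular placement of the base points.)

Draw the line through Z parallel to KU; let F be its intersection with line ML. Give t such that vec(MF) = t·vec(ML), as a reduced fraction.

t = 55/82

Assign U = (0, 0), S = (1, 0), A = (0, 1) — the answer is frame-independent, so this choice is without loss of generality.
1. Y is the centroid of triangle AUS ⇒ Y = (1/3, 1/3)
2. L is where the line through S parallel to UA meets line YA ⇒ L = (1, -1)
3. M is where the line through Y parallel to US meets line UA ⇒ M = (0, 1/3)
4. Z lies on line LU with LZ:ZU = 3:4 ⇒ Z = (4/7, -4/7)
5. K is the centroid of triangle YMZ ⇒ K = (19/63, 2/63)
through Z parallel to KU: direction (-19/63, -2/63); meets ML at F = (55/82, -23/41)
F = M + t·(L−M) with t = 55/82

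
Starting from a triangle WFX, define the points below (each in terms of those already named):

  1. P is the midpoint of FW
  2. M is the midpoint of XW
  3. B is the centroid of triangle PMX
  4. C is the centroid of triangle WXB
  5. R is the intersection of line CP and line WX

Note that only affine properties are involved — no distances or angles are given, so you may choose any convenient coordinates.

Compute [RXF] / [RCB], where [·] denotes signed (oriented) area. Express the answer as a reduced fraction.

[RXF]:[RCB] = -63

Set W = (0, 0), F = (1, 0), X = (0, 1); any affine frame gives the same invariant.
1. P is the midpoint of FW ⇒ P = (1/2, 0)
2. M is the midpoint of XW ⇒ M = (0, 1/2)
3. B is the centroid of triangle PMX ⇒ B = (1/6, 1/2)
4. C is the centroid of triangle WXB ⇒ C = (1/18, 1/2)
5. R is the intersection of line CP and line WX ⇒ R = (0, 9/16)
2·[RXF] = -7/16, 2·[RCB] = 1/144
[RXF]:[RCB] = -7/16:1/144 = -63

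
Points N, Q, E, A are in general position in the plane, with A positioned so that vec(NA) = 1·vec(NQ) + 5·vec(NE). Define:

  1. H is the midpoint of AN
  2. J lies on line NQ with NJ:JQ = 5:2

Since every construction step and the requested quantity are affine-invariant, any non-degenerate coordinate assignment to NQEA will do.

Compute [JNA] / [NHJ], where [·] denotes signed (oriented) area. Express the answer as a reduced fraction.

Assign N = (0, 0), Q = (1, 0), E = (0, 1), A = (1, 5) — the answer is frame-independent, so this choice is without loss of generality.
1. H is the midpoint of AN ⇒ H = (1/2, 5/2)
2. J lies on line NQ with NJ:JQ = 5:2 ⇒ J = (5/7, 0)
2·[JNA] = -25/7, 2·[NHJ] = -25/14
[JNA]:[NHJ] = -25/7:-25/14 = 2

[JNA]:[NHJ] = 2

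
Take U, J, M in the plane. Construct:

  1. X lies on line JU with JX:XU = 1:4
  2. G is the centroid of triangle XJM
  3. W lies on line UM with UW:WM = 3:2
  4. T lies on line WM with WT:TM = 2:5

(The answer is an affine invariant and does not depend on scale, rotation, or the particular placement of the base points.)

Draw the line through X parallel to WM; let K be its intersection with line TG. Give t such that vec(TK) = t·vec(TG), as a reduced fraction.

t = 4/3

Set U = (0, 0), J = (1, 0), M = (0, 1); any affine frame gives the same invariant.
1. X lies on line JU with JX:XU = 1:4 ⇒ X = (4/5, 0)
2. G is the centroid of triangle XJM ⇒ G = (3/5, 1/3)
3. W lies on line UM with UW:WM = 3:2 ⇒ W = (0, 3/5)
4. T lies on line WM with WT:TM = 2:5 ⇒ T = (0, 5/7)
through X parallel to WM: direction (0, 2/5); meets TG at K = (4/5, 13/63)
K = T + t·(G−T) with t = 4/3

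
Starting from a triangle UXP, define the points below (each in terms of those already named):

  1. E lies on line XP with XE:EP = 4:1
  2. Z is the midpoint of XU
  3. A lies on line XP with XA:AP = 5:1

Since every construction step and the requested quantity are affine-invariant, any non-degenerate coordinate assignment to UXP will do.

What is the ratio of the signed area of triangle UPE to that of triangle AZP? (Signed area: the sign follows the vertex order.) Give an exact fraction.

Work in coordinates with U = (0, 0), X = (1, 0), P = (0, 1).
1. E lies on line XP with XE:EP = 4:1 ⇒ E = (1/5, 4/5)
2. Z is the midpoint of XU ⇒ Z = (1/2, 0)
3. A lies on line XP with XA:AP = 5:1 ⇒ A = (1/6, 5/6)
2·[UPE] = -1/5, 2·[AZP] = -1/12
[UPE]:[AZP] = -1/5:-1/12 = 12/5

[UPE]:[AZP] = 12/5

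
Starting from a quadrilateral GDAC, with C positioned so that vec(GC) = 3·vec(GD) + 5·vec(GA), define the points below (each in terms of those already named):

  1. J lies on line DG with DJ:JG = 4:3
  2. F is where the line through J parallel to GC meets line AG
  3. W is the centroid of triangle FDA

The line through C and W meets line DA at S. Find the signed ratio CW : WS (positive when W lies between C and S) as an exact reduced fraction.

CW:WS = -53/4

Assign G = (0, 0), D = (1, 0), A = (0, 1), C = (3, 5) — the answer is frame-independent, so this choice is without loss of generality.
1. J lies on line DG with DJ:JG = 4:3 ⇒ J = (3/7, 0)
2. F is where the line through J parallel to GC meets line AG ⇒ F = (0, -5/7)
3. W is the centroid of triangle FDA ⇒ W = (1/3, 2/21)
line CW meets DA at S = (85/159, 74/159)
W = C + t·(S−C) with t = 53/49, so CW:WS = 53/49:-4/49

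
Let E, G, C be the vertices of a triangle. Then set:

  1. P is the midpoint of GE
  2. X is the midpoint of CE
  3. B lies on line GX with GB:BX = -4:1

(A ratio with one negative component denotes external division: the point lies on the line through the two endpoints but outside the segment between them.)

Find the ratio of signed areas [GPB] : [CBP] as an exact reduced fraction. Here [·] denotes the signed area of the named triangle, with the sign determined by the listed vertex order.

Set E = (0, 0), G = (1, 0), C = (0, 1); any affine frame gives the same invariant.
1. P is the midpoint of GE ⇒ P = (1/2, 0)
2. X is the midpoint of CE ⇒ X = (0, 1/2)
3. B lies on line GX with GB:BX = -4:1 ⇒ B = (-1/3, 2/3)
2·[GPB] = -1/3, 2·[CBP] = 1/2
[GPB]:[CBP] = -1/3:1/2 = -2/3

[GPB]:[CBP] = -2/3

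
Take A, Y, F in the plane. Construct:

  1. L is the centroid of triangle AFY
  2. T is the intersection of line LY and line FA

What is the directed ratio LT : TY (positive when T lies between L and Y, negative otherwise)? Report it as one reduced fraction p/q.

LT:TY = -1/3

Assign A = (0, 0), Y = (1, 0), F = (0, 1) — the answer is frame-independent, so this choice is without loss of generality.
1. L is the centroid of triangle AFY ⇒ L = (1/3, 1/3)
2. T is the intersection of line LY and line FA ⇒ T = (0, 1/2)
T = L + t·(Y−L) with t = -1/2, so LT:TY = t:(1−t) = -1/2:3/2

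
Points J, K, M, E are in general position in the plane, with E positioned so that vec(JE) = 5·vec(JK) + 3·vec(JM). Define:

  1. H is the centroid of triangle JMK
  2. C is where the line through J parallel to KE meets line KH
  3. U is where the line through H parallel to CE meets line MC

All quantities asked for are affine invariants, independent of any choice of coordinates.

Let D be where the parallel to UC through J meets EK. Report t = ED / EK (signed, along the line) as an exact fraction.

Set J = (0, 0), K = (1, 0), M = (0, 1), E = (5, 3); any affine frame gives the same invariant.
1. H is the centroid of triangle JMK ⇒ H = (1/3, 1/3)
2. C is where the line through J parallel to KE meets line KH ⇒ C = (2/5, 3/10)
3. U is where the line through H parallel to CE meets line MC ⇒ U = (238/645, 457/1290)
through J parallel to UC: direction (4/129, -7/129); meets EK at D = (3/10, -21/40)
D = E + t·(K−E) with t = 47/40

t = 47/40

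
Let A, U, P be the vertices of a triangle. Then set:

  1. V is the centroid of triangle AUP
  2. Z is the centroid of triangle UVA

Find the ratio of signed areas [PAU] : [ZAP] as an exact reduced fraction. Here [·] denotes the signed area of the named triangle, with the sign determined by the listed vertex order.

Work in coordinates with A = (0, 0), U = (1, 0), P = (0, 1).
1. V is the centroid of triangle AUP ⇒ V = (1/3, 1/3)
2. Z is the centroid of triangle UVA ⇒ Z = (4/9, 1/9)
2·[PAU] = 1, 2·[ZAP] = -4/9
[PAU]:[ZAP] = 1:-4/9 = -9/4

[PAU]:[ZAP] = -9/4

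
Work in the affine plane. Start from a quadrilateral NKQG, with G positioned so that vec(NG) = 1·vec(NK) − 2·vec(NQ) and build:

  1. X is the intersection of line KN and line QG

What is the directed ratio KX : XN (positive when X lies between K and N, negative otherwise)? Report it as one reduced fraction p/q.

Assign N = (0, 0), K = (1, 0), Q = (0, 1), G = (1, -2) — the answer is frame-independent, so this choice is without loss of generality.
1. X is the intersection of line KN and line QG ⇒ X = (1/3, 0)
X = K + t·(N−K) with t = 2/3, so KX:XN = t:(1−t) = 2/3:1/3

KX:XN = 2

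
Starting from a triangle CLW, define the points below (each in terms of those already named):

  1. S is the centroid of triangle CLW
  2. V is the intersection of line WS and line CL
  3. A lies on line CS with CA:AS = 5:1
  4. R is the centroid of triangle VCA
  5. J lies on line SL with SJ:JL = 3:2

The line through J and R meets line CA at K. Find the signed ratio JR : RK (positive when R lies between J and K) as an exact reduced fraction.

JR:RK = 13/5

Choose coordinates C = (0, 0), L = (1, 0), W = (0, 1).
1. S is the centroid of triangle CLW ⇒ S = (1/3, 1/3)
2. V is the intersection of line WS and line CL ⇒ V = (1/2, 0)
3. A lies on line CS with CA:AS = 5:1 ⇒ A = (5/18, 5/18)
4. R is the centroid of triangle VCA ⇒ R = (7/27, 5/54)
5. J lies on line SL with SJ:JL = 3:2 ⇒ J = (11/15, 2/15)
line JR meets CA at K = (1/13, 1/13)
R = J + t·(K−J) with t = 13/18, so JR:RK = 13/18:5/18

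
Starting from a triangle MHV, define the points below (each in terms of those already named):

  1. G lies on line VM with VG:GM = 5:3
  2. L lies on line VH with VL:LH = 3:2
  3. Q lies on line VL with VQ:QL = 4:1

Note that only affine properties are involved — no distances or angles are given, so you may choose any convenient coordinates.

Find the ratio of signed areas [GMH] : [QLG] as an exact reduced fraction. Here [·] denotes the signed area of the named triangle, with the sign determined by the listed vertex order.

[GMH]:[QLG] = -5

Set M = (0, 0), H = (1, 0), V = (0, 1); any affine frame gives the same invariant.
1. G lies on line VM with VG:GM = 5:3 ⇒ G = (0, 3/8)
2. L lies on line VH with VL:LH = 3:2 ⇒ L = (3/5, 2/5)
3. Q lies on line VL with VQ:QL = 4:1 ⇒ Q = (12/25, 13/25)
2·[GMH] = 3/8, 2·[QLG] = -3/40
[GMH]:[QLG] = 3/8:-3/40 = -5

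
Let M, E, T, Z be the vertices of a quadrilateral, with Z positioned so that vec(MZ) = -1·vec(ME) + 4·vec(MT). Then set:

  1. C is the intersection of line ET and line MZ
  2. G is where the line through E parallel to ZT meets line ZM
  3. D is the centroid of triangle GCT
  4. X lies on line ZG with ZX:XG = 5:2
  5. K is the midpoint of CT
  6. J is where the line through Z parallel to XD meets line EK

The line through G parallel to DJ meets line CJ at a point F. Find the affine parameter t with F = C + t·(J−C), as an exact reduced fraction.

Set M = (0, 0), E = (1, 0), T = (0, 1), Z = (-1, 4); any affine frame gives the same invariant.
1. C is the intersection of line ET and line MZ ⇒ C = (-1/3, 4/3)
2. G is where the line through E parallel to ZT meets line ZM ⇒ G = (-3, 12)
3. D is the centroid of triangle GCT ⇒ D = (-10/9, 43/9)
4. X lies on line ZG with ZX:XG = 5:2 ⇒ X = (-17/7, 68/7)
5. K is the midpoint of CT ⇒ K = (-1/6, 7/6)
6. J is where the line through Z parallel to XD meets line EK ⇒ J = (-31/114, 145/114)
through G parallel to DJ: direction (287/342, -1199/342); meets CJ at F = (-55/114, 169/114)
F = C + t·(J−C) with t = -17/7

t = -17/7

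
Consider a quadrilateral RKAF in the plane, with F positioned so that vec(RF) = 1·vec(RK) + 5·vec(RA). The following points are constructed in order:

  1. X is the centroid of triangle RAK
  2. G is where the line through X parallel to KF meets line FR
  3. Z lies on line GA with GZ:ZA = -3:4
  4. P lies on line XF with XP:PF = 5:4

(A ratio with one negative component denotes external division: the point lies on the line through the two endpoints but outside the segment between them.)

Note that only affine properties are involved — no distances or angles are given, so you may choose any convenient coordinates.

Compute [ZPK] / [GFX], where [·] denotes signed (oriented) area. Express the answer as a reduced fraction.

Choose coordinates R = (0, 0), K = (1, 0), A = (0, 1), F = (1, 5).
1. X is the centroid of triangle RAK ⇒ X = (1/3, 1/3)
2. G is where the line through X parallel to KF meets line FR ⇒ G = (1/3, 5/3)
3. Z lies on line GA with GZ:ZA = -3:4 ⇒ Z = (4/3, 11/3)
4. P lies on line XF with XP:PF = 5:4 ⇒ P = (19/27, 79/27)
2·[ZPK] = 167/81, 2·[GFX] = -8/9
[ZPK]:[GFX] = 167/81:-8/9 = -167/72

[ZPK]:[GFX] = -167/72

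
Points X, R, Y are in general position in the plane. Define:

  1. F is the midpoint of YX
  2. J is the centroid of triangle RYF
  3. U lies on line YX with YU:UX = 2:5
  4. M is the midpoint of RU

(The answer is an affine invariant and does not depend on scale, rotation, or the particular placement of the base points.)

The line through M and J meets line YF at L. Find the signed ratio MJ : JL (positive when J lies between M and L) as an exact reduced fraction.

Work in coordinates with X = (0, 0), R = (1, 0), Y = (0, 1).
1. F is the midpoint of YX ⇒ F = (0, 1/2)
2. J is the centroid of triangle RYF ⇒ J = (1/3, 1/2)
3. U lies on line YX with YU:UX = 2:5 ⇒ U = (0, 5/7)
4. M is the midpoint of RU ⇒ M = (1/2, 5/14)
line MJ meets YF at L = (0, 11/14)
J = M + t·(L−M) with t = 1/3, so MJ:JL = 1/3:2/3

MJ:JL = 1/2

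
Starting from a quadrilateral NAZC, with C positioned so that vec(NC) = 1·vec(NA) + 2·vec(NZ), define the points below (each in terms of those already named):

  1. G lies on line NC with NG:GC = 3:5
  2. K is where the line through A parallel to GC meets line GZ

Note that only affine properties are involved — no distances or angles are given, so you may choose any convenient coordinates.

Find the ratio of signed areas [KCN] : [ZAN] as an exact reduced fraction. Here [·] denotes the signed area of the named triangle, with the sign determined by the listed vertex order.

Assign N = (0, 0), A = (1, 0), Z = (0, 1), C = (1, 2) — the answer is frame-independent, so this choice is without loss of generality.
1. G lies on line NC with NG:GC = 3:5 ⇒ G = (3/8, 3/4)
2. K is where the line through A parallel to GC meets line GZ ⇒ K = (9/8, 1/4)
2·[KCN] = 2, 2·[ZAN] = -1
[KCN]:[ZAN] = 2:-1 = -2

[KCN]:[ZAN] = -2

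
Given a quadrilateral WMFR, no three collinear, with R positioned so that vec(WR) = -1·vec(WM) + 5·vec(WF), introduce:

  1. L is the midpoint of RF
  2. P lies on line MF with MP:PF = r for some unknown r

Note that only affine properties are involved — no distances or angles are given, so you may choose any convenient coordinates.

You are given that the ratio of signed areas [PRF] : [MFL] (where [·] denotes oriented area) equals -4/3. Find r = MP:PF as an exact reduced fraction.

Work in coordinates with W = (0, 0), M = (1, 0), F = (0, 1), R = (-1, 5).
1. L is the midpoint of RF ⇒ L = (-1/2, 3)
2. With MP:PF = r, write λ = r/(r+1) so P = M + λ·(F−M); P is affine-linear in λ
Every point depending on P is an affine combination of P and λ-independent points, so each such coordinate is linear in λ; the λ² term in each signed area is a multiple of (F−M)×(F−M) = 0, so 2·[PRF] and 2·[MFL] are each linear in λ. Evaluating at λ=0 and λ=1:
  2·[PRF] = -3·λ + 3,   2·[MFL] = -3/2
So [PRF]:[MFL] = (-3·λ + 3) / (-3/2). Setting this equal to -4/3:
  -3·λ + 3 = -4/3·(-3/2)  ⇒  λ = 1/3
Then r = λ/(1−λ) = (1/3)/(2/3) = 1/2. Check: with r = 1/2, P = (2/3, 1/3) and [PRF]:[MFL] = -4/3 as required.

r = 1/2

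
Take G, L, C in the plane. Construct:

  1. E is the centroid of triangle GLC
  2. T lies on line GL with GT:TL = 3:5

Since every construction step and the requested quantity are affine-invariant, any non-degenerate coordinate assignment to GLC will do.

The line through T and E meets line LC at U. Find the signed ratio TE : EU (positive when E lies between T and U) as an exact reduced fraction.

Work in coordinates with G = (0, 0), L = (1, 0), C = (0, 1).
1. E is the centroid of triangle GLC ⇒ E = (1/3, 1/3)
2. T lies on line GL with GT:TL = 3:5 ⇒ T = (3/8, 0)
line TE meets LC at U = (2/7, 5/7)
E = T + t·(U−T) with t = 7/15, so TE:EU = 7/15:8/15

TE:EU = 7/8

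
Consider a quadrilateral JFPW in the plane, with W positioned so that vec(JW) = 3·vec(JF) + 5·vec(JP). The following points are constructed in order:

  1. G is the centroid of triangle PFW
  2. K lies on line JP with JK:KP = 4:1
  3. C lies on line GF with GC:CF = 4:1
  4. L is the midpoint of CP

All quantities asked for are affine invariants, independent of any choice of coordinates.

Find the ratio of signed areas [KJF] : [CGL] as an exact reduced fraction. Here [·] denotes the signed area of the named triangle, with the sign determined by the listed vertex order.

Assign J = (0, 0), F = (1, 0), P = (0, 1), W = (3, 5) — the answer is frame-independent, so this choice is without loss of generality.
1. G is the centroid of triangle PFW ⇒ G = (4/3, 2)
2. K lies on line JP with JK:KP = 4:1 ⇒ K = (0, 4/5)
3. C lies on line GF with GC:CF = 4:1 ⇒ C = (16/15, 2/5)
4. L is the midpoint of CP ⇒ L = (8/15, 7/10)
2·[KJF] = 4/5, 2·[CGL] = 14/15
[KJF]:[CGL] = 4/5:14/15 = 6/7

[KJF]:[CGL] = 6/7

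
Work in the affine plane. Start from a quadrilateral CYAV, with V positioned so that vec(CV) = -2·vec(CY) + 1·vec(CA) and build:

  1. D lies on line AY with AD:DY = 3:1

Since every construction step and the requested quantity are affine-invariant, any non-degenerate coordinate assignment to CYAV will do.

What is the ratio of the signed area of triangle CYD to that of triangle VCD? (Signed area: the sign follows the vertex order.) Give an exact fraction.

[CYD]:[VCD] = 1/5

Choose coordinates C = (0, 0), Y = (1, 0), A = (0, 1), V = (-2, 1).
1. D lies on line AY with AD:DY = 3:1 ⇒ D = (3/4, 1/4)
2·[CYD] = 1/4, 2·[VCD] = 5/4
[CYD]:[VCD] = 1/4:5/4 = 1/5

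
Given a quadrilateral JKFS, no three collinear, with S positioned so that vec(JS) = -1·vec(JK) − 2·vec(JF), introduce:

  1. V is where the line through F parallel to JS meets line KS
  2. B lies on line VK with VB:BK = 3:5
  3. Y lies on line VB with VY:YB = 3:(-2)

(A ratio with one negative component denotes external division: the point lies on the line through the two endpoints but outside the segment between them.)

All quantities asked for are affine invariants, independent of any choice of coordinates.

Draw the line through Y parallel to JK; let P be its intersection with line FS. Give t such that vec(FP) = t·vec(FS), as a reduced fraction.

t = 5/24

Work in coordinates with J = (0, 0), K = (1, 0), F = (0, 1), S = (-1, -2).
1. V is where the line through F parallel to JS meets line KS ⇒ V = (-2, -3)
2. B lies on line VK with VB:BK = 3:5 ⇒ B = (-7/8, -15/8)
3. Y lies on line VB with VY:YB = 3:(-2) ⇒ Y = (11/8, 3/8)
through Y parallel to JK: direction (1, 0); meets FS at P = (-5/24, 3/8)
P = F + t·(S−F) with t = 5/24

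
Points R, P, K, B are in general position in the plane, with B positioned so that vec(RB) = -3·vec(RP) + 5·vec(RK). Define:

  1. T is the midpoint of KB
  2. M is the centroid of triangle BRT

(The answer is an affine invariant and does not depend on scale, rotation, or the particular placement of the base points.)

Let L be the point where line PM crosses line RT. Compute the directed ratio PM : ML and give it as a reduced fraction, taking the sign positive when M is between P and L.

Set R = (0, 0), P = (1, 0), K = (0, 1), B = (-3, 5); any affine frame gives the same invariant.
1. T is the midpoint of KB ⇒ T = (-3/2, 3)
2. M is the centroid of triangle BRT ⇒ M = (-3/2, 8/3)
line PM meets RT at L = (-8/7, 16/7)
M = P + t·(L−P) with t = 7/6, so PM:ML = 7/6:-1/6

PM:ML = -7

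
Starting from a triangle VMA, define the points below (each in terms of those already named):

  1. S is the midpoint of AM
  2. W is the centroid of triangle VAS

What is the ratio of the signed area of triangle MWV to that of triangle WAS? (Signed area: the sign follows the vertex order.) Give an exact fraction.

[MWV]:[WAS] = -3

Assign V = (0, 0), M = (1, 0), A = (0, 1) — the answer is frame-independent, so this choice is without loss of generality.
1. S is the midpoint of AM ⇒ S = (1/2, 1/2)
2. W is the centroid of triangle VAS ⇒ W = (1/6, 1/2)
2·[MWV] = 1/2, 2·[WAS] = -1/6
[MWV]:[WAS] = 1/2:-1/6 = -3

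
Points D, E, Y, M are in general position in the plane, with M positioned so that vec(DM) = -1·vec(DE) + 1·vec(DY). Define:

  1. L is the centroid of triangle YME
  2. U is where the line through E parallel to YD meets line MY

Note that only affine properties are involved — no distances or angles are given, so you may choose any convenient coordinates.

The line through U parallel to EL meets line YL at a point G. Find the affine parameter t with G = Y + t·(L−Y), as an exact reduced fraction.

Set D = (0, 0), E = (1, 0), Y = (0, 1), M = (-1, 1); any affine frame gives the same invariant.
1. L is the centroid of triangle YME ⇒ L = (0, 2/3)
2. U is where the line through E parallel to YD meets line MY ⇒ U = (1, 1)
through U parallel to EL: direction (-1, 2/3); meets YL at G = (0, 5/3)
G = Y + t·(L−Y) with t = -2

t = -2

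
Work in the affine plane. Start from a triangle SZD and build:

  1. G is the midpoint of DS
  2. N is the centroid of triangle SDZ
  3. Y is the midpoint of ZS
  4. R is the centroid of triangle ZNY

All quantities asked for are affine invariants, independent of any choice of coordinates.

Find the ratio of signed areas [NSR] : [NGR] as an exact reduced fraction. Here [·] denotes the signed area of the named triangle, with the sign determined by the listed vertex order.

Choose coordinates S = (0, 0), Z = (1, 0), D = (0, 1).
1. G is the midpoint of DS ⇒ G = (0, 1/2)
2. N is the centroid of triangle SDZ ⇒ N = (1/3, 1/3)
3. Y is the midpoint of ZS ⇒ Y = (1/2, 0)
4. R is the centroid of triangle ZNY ⇒ R = (11/18, 1/9)
2·[NSR] = 1/6, 2·[NGR] = 1/36
[NSR]:[NGR] = 1/6:1/36 = 6

[NSR]:[NGR] = 6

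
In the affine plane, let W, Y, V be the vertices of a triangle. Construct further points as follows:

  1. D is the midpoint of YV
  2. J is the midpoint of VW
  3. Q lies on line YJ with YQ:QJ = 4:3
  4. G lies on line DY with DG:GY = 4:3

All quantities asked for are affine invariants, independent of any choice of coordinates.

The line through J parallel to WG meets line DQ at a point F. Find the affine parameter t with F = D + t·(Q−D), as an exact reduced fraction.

Set W = (0, 0), Y = (1, 0), V = (0, 1); any affine frame gives the same invariant.
1. D is the midpoint of YV ⇒ D = (1/2, 1/2)
2. J is the midpoint of VW ⇒ J = (0, 1/2)
3. Q lies on line YJ with YQ:QJ = 4:3 ⇒ Q = (3/7, 2/7)
4. G lies on line DY with DG:GY = 4:3 ⇒ G = (11/14, 3/14)
through J parallel to WG: direction (11/14, 3/14); meets DQ at F = (11/20, 13/20)
F = D + t·(Q−D) with t = -7/10

t = -7/10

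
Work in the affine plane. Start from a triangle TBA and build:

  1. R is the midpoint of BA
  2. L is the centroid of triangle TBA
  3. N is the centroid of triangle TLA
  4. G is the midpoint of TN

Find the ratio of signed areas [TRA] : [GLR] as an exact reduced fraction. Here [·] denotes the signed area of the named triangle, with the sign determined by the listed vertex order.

[TRA]:[GLR] = 18

Work in coordinates with T = (0, 0), B = (1, 0), A = (0, 1).
1. R is the midpoint of BA ⇒ R = (1/2, 1/2)
2. L is the centroid of triangle TBA ⇒ L = (1/3, 1/3)
3. N is the centroid of triangle TLA ⇒ N = (1/9, 4/9)
4. G is the midpoint of TN ⇒ G = (1/18, 2/9)
2·[TRA] = 1/2, 2·[GLR] = 1/36
[TRA]:[GLR] = 1/2:1/36 = 18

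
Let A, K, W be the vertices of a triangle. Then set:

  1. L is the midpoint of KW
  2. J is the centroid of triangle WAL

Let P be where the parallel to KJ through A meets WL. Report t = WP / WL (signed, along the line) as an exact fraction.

t = 5

Set A = (0, 0), K = (1, 0), W = (0, 1); any affine frame gives the same invariant.
1. L is the midpoint of KW ⇒ L = (1/2, 1/2)
2. J is the centroid of triangle WAL ⇒ J = (1/6, 1/2)
through A parallel to KJ: direction (-5/6, 1/2); meets WL at P = (5/2, -3/2)
P = W + t·(L−W) with t = 5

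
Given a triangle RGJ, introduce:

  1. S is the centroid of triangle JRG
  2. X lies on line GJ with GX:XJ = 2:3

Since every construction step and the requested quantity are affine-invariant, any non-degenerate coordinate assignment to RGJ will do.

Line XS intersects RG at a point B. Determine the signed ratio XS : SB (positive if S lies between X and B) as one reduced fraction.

Assign R = (0, 0), G = (1, 0), J = (0, 1) — the answer is frame-independent, so this choice is without loss of generality.
1. S is the centroid of triangle JRG ⇒ S = (1/3, 1/3)
2. X lies on line GJ with GX:XJ = 2:3 ⇒ X = (3/5, 2/5)
line XS meets RG at B = (-1, 0)
S = X + t·(B−X) with t = 1/6, so XS:SB = 1/6:5/6

XS:SB = 1/5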